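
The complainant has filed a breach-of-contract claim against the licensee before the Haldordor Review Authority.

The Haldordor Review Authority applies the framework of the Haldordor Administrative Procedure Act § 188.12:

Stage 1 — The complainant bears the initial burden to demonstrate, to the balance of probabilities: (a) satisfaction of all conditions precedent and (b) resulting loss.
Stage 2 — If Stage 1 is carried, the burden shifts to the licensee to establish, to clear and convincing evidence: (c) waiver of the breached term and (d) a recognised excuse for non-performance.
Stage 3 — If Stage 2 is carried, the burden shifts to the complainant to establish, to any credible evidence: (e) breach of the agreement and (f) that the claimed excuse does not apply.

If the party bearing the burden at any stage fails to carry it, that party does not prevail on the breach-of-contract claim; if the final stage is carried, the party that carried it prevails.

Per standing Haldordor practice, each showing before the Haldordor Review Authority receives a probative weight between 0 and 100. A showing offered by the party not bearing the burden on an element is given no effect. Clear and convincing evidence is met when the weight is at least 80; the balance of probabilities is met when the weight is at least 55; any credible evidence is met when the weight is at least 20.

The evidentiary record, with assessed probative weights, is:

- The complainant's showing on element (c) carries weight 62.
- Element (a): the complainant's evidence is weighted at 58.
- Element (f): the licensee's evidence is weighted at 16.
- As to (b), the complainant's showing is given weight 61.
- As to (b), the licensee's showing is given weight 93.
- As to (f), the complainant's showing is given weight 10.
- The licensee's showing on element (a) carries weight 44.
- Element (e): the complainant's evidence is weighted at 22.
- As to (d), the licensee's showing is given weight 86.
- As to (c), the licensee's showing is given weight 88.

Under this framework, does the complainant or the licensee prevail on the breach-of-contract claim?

Stage 1 (complainant, the balance of probabilities, weight is at least 55): (a) 58 (licensee's 44 disregarded) ≥ 55 — meets; (b) 61 (licensee's 93 disregarded) ≥ 55 — meets.
  All elements met. The burden passes to the licensee.
Stage 2 (licensee, clear and convincing evidence, weight is at least 80): (c) 88 (complainant's 62 disregarded) ≥ 80 — meets; (d) 86 ≥ 80 — meets.
  Stage 2 carried; the burden shifts to the complainant.
Stage 3 (complainant, any credible evidence, weight is at least 20): (e) 22 ≥ 20 — meets; (f) 10 (licensee's 16 disregarded) < 20 — fails.
  Not every element is met, so the complainant fails to carry Stage 3.
The licensee prevails.

licensee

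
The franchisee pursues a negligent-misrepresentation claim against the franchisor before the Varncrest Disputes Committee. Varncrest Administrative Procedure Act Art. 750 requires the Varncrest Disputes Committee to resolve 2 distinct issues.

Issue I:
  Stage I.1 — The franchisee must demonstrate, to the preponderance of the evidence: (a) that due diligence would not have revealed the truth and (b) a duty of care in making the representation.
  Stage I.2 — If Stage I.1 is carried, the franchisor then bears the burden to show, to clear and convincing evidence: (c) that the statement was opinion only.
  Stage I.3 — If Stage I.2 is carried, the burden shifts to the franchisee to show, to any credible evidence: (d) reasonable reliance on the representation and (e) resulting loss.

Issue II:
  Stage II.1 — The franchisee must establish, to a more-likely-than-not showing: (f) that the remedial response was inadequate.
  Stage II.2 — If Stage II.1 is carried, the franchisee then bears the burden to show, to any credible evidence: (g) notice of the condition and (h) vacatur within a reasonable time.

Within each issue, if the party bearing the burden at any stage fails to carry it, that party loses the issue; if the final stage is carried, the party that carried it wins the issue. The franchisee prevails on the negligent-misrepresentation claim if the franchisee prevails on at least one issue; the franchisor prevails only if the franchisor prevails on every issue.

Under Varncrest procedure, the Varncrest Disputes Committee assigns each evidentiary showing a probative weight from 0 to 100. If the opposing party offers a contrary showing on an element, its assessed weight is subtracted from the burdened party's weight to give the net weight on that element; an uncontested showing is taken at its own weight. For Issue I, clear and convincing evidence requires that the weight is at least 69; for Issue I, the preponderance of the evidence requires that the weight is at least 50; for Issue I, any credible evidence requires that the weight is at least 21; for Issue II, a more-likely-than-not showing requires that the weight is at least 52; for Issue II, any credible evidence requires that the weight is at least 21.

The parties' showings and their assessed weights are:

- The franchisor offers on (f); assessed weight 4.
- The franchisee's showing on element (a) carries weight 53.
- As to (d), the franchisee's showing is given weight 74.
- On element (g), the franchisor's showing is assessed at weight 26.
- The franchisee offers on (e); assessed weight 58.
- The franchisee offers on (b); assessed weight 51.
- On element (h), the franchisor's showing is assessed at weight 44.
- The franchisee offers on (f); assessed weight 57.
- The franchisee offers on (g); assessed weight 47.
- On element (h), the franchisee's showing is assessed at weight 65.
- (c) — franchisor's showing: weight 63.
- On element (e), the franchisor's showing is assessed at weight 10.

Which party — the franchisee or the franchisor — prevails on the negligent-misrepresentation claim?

franchisee

— Issue I —
Stage I.1 — burden on franchisee; standard: the preponderance of the evidence (weight is at least 50).
    (a): 53 ≥ 50 [met]
    (b): 51 ≥ 50 [met]
  Stage I.1 is satisfied; the onus moves to the franchisor.
Stage I.2 — burden on franchisor; standard: clear and convincing evidence (weight is at least 69).
    (c): 63 < 69 [not met]
  The franchisor does not carry Stage I.2.
The franchisee prevails on this issue.
— Issue II —
Stage II.1 — burden on franchisee; standard: a more-likely-than-not showing (weight is at least 52).
    (f): 57 − 4 = 53 ≥ 52 [met]
  All elements met. The franchisee retains the burden for Stage II.2.
Stage II.2 — burden on franchisee; standard: any credible evidence (weight is at least 21).
    (g): 47 − 26 = 21 ≥ 21 [met]
    (h): 65 − 44 = 21 ≥ 21 [met]
  All elements met at the final stage.
With every stage satisfied, the franchisee prevails on this issue.
Per-issue: Issue I → franchisee; Issue II → franchisee. The franchisee must prevail on at least one issue; overall, the franchisee prevails.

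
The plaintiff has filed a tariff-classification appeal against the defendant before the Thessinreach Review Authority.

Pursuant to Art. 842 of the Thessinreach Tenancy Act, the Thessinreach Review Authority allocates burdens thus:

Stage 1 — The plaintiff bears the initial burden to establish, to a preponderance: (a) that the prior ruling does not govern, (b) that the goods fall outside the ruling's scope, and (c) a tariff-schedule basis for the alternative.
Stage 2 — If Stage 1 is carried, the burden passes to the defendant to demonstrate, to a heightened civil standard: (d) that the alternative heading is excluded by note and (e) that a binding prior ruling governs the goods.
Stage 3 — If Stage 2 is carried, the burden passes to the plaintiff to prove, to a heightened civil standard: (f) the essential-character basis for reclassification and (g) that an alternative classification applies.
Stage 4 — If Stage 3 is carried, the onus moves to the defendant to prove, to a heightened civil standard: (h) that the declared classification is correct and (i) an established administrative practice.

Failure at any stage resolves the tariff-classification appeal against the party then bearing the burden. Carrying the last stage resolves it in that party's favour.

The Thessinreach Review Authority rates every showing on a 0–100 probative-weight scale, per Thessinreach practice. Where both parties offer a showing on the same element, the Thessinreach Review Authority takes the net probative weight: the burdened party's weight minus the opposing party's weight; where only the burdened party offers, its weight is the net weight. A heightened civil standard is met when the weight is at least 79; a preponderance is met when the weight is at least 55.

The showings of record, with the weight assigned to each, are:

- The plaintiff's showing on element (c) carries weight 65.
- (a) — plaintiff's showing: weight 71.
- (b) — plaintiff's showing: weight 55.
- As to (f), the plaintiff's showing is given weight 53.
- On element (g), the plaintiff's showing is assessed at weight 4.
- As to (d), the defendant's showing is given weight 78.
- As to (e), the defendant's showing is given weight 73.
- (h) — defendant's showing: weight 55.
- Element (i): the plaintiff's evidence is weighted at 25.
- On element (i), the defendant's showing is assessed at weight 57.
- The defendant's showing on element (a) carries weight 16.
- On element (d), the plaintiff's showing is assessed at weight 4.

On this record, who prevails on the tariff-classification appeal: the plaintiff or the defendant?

plaintiff

Stage 1 (plaintiff, a preponderance, weight is at least 55): (a) net 71−16=55 ≥ 55 — meets; (b) 55 ≥ 55 — meets; (c) 65 ≥ 55 — meets.
  Stage 1 carried; the burden shifts to the defendant.
Stage 2 (defendant, a heightened civil standard, weight is at least 79): (d) net 78−4=74 < 79 — fails; (e) 73 < 79 — fails.
  The defendant does not carry Stage 2.
So the plaintiff prevails.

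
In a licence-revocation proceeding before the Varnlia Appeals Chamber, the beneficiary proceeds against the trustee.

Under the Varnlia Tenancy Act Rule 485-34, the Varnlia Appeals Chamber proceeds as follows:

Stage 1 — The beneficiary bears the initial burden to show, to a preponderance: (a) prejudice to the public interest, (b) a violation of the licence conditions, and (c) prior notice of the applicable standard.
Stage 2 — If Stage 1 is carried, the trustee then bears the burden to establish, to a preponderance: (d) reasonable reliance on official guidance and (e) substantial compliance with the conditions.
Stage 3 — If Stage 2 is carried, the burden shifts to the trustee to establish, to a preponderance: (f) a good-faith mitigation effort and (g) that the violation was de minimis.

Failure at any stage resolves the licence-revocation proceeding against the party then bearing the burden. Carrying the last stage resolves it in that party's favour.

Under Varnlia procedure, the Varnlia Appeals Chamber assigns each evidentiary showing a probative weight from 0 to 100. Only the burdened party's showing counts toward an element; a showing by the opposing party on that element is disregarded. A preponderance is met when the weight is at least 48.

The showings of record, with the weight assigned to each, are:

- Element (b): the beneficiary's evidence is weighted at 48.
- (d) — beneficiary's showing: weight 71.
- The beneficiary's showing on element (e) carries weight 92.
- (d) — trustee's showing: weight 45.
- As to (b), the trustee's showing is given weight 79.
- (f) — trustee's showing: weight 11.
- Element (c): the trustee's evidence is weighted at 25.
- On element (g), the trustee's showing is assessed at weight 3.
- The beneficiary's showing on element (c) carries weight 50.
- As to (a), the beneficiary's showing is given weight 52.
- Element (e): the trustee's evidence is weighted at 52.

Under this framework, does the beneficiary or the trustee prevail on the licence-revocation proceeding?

beneficiary

At Stage 1 the beneficiary must meet a preponderance (weight is at least 48): on (a) the weight is 52, which does reach 48, so (a) meets the standard; on (b) the weight is 48 (the trustee's 79 is given no effect), ≥ 48, so (b) meets the standard; on (c) the weight is 50 (the trustee's 25 is given no effect), which does reach 48, so (c) meets the standard.
  All elements met. The burden passes to the trustee.
At Stage 2 the trustee must meet a preponderance (weight is at least 48): on (d) the weight is 45 (the beneficiary's 71 is given no effect), which does not reach 48, so (d) does not meet the standard; on (e) the weight is 52 (the beneficiary's 92 is given no effect), ≥ 48, so (e) meets the standard.
  Stage 2 not carried; the trustee fails its burden.
So the beneficiary prevails.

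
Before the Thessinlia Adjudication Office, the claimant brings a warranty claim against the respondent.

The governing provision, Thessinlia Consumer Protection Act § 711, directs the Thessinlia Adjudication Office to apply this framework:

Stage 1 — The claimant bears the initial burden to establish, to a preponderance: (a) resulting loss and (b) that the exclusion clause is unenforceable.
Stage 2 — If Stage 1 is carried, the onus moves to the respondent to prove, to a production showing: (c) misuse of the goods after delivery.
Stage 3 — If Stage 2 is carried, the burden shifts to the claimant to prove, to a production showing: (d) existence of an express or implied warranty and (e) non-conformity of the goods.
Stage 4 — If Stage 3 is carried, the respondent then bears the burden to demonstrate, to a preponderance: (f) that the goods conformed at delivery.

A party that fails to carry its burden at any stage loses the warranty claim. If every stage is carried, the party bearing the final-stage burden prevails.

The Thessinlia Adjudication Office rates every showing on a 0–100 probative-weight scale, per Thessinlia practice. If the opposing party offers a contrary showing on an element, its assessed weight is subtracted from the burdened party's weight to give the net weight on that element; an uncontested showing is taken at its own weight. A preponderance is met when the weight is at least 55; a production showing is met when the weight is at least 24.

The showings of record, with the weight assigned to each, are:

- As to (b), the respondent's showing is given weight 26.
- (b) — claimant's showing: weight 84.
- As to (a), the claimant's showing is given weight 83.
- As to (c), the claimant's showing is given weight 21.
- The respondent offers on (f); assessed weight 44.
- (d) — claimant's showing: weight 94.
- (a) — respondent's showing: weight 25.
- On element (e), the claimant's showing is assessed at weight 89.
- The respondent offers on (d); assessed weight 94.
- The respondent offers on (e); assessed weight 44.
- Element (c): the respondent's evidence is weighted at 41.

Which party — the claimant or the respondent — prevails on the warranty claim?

Stage 1 — burden on claimant; standard: a preponderance (weight is at least 55).
    (a): 83 − 25 = 58 ≥ 55 [met]
    (b): 84 − 26 = 58 ≥ 55 [met]
  Stage 1 carried; the burden shifts to the respondent.
Stage 2 — burden on respondent; standard: a production showing (weight is at least 24).
    (c): 41 − 21 = 20 < 24 [not met]
  Not every element is met, so the respondent fails to carry Stage 2.
The claimant prevails.

claimant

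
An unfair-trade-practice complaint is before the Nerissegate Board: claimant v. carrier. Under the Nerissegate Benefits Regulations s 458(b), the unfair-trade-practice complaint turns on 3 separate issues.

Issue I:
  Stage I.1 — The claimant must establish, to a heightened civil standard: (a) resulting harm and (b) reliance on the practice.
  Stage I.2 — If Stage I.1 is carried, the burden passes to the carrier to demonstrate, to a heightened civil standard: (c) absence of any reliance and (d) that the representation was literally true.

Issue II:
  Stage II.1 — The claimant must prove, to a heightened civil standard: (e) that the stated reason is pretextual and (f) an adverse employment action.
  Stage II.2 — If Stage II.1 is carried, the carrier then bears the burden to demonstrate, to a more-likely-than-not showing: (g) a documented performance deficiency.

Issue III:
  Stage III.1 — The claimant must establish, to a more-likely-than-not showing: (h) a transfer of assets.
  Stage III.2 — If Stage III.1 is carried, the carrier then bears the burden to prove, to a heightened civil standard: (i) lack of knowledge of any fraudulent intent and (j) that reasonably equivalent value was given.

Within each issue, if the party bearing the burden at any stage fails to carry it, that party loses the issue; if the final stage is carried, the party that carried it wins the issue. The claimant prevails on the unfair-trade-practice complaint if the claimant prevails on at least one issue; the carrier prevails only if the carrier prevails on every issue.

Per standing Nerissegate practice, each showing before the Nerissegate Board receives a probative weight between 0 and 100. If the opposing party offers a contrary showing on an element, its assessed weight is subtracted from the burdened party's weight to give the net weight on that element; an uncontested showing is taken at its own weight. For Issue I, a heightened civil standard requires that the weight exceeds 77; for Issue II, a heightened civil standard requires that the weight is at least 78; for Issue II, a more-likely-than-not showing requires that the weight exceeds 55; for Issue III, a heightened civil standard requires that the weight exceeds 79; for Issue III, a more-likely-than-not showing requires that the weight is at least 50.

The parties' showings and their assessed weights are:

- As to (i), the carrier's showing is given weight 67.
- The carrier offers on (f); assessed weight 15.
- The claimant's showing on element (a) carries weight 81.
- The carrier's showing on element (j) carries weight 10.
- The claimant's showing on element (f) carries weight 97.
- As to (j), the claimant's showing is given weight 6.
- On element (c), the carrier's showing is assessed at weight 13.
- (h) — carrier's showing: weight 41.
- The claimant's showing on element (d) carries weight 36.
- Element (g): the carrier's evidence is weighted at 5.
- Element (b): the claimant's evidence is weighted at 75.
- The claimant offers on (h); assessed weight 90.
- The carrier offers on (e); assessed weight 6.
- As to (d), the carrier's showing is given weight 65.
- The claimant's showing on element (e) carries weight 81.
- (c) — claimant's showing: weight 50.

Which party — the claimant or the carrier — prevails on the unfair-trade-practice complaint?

carrier

— Issue I —
Stage I.1 — burden on claimant; standard: a heightened civil standard (weight exceeds 77).
    (a): 81 > 77 [met]
    (b): 75 ≤ 77 [not met]
  Not every element is met, so the claimant fails to carry Stage I.1.
The analysis ends at Stage I.1; the carrier prevails on this issue.
— Issue II —
Stage II.1 — burden on claimant; standard: a heightened civil standard (weight is at least 78).
    (e): 81 − 6 = 75 < 78 [not met]
    (f): 97 − 15 = 82 ≥ 78 [met]
  The claimant does not carry Stage II.1.
The carrier prevails on this issue.
— Issue III —
Stage III.1 — burden on claimant; standard: a more-likely-than-not showing (weight is at least 50).
    (h): 90 − 41 = 49 < 50 [not met]
  Not every element is met, so the claimant fails to carry Stage III.1.
The analysis ends at Stage III.1; the carrier prevails on this issue.
Per-issue: Issue I → carrier; Issue II → carrier; Issue III → carrier. The claimant must prevail on at least one issue; overall, the carrier prevails.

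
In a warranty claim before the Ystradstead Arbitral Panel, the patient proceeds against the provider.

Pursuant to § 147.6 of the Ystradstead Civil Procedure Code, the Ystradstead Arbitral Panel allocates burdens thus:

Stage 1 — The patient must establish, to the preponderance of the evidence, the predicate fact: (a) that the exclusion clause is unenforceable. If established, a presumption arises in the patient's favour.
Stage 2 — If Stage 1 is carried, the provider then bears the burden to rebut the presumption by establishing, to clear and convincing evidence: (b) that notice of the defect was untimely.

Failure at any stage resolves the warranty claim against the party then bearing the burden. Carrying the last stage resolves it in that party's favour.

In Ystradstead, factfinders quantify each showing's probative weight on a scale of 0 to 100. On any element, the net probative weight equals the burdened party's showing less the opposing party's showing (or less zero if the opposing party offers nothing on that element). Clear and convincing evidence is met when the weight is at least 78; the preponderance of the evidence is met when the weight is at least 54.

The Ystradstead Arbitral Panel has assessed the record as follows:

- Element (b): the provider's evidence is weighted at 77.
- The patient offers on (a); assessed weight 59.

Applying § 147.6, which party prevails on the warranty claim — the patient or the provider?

patient

Stage 1 — burden on patient; standard: the preponderance of the evidence (weight is at least 54).
    (a): 59 ≥ 54 [met]
  Stage 1 is satisfied; the onus moves to the provider.
Stage 2 — burden on provider; standard: clear and convincing evidence (weight is at least 78).
    (b): 77 < 78 [not met]
  Not every element is met, so the provider fails to carry Stage 2.
The patient prevails.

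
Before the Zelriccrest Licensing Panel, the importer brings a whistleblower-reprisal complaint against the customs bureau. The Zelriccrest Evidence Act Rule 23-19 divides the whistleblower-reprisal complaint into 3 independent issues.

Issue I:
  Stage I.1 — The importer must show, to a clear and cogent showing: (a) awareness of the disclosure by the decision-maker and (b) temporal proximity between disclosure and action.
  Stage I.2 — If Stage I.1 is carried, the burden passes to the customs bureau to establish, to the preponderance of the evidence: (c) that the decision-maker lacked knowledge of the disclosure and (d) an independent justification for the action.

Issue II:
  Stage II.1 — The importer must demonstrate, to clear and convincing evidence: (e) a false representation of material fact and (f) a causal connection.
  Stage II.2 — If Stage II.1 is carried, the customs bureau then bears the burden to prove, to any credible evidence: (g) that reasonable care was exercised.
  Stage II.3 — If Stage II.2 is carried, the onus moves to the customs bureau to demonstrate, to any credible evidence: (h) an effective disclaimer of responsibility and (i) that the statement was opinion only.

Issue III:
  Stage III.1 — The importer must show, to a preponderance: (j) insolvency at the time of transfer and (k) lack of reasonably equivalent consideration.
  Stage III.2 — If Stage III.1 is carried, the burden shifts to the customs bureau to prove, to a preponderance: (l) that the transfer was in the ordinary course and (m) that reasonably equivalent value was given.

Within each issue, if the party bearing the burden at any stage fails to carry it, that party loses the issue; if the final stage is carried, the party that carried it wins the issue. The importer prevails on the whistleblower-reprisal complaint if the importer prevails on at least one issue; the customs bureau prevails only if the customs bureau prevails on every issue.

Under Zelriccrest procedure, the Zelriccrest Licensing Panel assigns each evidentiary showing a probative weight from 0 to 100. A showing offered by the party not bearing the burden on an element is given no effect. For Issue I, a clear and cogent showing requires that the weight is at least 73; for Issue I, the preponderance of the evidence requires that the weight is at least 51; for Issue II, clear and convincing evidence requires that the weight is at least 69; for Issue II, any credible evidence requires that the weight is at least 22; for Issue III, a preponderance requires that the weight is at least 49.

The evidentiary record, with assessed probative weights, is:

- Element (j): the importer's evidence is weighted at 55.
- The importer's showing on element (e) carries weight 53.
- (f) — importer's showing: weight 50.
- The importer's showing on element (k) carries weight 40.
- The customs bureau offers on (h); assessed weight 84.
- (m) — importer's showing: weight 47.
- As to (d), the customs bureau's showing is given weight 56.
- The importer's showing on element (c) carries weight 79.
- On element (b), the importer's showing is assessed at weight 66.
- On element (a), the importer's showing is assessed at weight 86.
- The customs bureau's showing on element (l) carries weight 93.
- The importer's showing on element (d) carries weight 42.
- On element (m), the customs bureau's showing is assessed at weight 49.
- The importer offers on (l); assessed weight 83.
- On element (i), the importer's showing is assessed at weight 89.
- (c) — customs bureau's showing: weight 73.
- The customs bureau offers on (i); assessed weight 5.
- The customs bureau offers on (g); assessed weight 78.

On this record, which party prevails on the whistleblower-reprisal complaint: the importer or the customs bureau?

— Issue I —
At Stage I.1 the importer must meet a clear and cogent showing (weight is at least 73): on (a) the weight is 86, ≥ 73, so (a) meets the standard; on (b) the weight is 66, < 73, so (b) does not meet the standard.
  The importer does not carry Stage I.1.
So the customs bureau prevails on this issue.
— Issue II —
At Stage II.1 the importer must meet clear and convincing evidence (weight is at least 69): on (e) the weight is 53, which does not reach 69, so (e) does not meet the standard; on (f) the weight is 50, < 69, so (f) does not meet the standard.
  Stage II.1 not carried; the importer fails its burden.
The analysis ends at Stage II.1; the customs bureau prevails on this issue.
— Issue III —
At Stage III.1 the importer must meet a preponderance (weight is at least 49): on (j) the weight is 55, ≥ 49, so (j) meets the standard; on (k) the weight is 40, which does not reach 49, so (k) does not meet the standard.
  Not every element is met, so the importer fails to carry Stage III.1.
So the customs bureau prevails on this issue.
Per-issue: Issue I → customs bureau; Issue II → customs bureau; Issue III → customs bureau. The importer must prevail on at least one issue; overall, the customs bureau prevails.

customs bureau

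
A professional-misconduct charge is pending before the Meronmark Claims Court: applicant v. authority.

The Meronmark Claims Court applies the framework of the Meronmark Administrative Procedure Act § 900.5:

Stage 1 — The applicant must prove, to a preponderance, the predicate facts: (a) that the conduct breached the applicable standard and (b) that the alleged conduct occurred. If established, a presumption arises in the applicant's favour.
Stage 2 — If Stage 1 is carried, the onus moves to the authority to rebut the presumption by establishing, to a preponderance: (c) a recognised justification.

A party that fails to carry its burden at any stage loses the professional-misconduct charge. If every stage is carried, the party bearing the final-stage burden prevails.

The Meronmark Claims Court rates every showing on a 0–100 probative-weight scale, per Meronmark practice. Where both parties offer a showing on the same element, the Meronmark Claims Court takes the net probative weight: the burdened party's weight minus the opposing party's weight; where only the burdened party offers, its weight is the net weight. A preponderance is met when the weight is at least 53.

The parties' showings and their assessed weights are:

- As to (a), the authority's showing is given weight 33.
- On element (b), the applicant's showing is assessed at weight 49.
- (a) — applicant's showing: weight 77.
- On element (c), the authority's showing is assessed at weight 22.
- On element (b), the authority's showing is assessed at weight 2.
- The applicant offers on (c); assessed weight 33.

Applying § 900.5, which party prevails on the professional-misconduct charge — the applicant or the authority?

authority

Stage 1 — burden on applicant; standard: a preponderance (weight is at least 53).
    (a): 77 − 33 = 44 < 53 [not met]
    (b): 49 − 2 = 47 < 53 [not met]
  Stage 1 not carried; the applicant fails its burden.
The analysis ends at Stage 1; the authority prevails.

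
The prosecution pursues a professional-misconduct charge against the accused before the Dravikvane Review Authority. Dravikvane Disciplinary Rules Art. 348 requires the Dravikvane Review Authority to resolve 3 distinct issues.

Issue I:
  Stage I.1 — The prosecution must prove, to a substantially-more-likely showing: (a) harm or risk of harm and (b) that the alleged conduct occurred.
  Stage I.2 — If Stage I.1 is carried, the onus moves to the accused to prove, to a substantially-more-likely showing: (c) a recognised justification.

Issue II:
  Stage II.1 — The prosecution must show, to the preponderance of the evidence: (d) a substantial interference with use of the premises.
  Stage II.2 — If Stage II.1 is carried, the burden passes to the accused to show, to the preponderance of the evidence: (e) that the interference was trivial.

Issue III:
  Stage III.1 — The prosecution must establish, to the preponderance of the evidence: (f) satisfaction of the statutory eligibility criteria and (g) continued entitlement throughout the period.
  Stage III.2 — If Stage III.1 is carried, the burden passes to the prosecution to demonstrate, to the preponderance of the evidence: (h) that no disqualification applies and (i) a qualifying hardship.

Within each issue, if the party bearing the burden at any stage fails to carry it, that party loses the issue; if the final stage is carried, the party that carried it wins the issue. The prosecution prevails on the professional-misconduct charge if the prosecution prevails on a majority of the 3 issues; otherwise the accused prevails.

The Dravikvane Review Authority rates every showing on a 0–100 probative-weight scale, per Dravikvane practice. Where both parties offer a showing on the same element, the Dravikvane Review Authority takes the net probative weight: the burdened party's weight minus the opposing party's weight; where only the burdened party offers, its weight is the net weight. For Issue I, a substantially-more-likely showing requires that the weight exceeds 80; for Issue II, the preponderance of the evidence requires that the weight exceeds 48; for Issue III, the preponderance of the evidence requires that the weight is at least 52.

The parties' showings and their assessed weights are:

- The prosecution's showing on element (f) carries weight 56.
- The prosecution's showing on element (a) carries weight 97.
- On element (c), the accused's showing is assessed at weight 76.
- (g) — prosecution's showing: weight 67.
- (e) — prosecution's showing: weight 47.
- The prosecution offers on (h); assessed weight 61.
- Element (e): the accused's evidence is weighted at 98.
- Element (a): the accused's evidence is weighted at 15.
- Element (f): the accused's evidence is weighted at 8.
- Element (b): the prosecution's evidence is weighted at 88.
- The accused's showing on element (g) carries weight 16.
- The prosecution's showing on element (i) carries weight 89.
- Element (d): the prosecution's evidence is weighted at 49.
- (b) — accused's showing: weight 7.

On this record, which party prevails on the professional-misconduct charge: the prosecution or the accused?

— Issue I —
Stage I.1 — burden on prosecution; standard: a substantially-more-likely showing (weight exceeds 80).
    (a): 97 − 15 = 82 > 80 [met]
    (b): 88 − 7 = 81 > 80 [met]
  The prosecution carries Stage I.1; the accused now bears the burden.
Stage I.2 — burden on accused; standard: a substantially-more-likely showing (weight exceeds 80).
    (c): 76 ≤ 80 [not met]
  The accused does not carry Stage I.2.
The prosecution prevails on this issue.
— Issue II —
Stage II.1 (prosecution, the preponderance of the evidence, weight exceeds 48): (d) 49 > 48 — meets.
  Stage II.1 is satisfied; the onus moves to the accused.
Stage II.2 (accused, the preponderance of the evidence, weight exceeds 48): (e) net 98−47=51 > 48 — meets.
  The accused carries the last stage.
With every stage satisfied, the accused prevails on this issue.
— Issue III —
Stage III.1 — burden on prosecution; standard: the preponderance of the evidence (weight is at least 52).
    (f): 56 − 8 = 48 < 52 [not met]
    (g): 67 − 16 = 51 < 52 [not met]
  The prosecution does not carry Stage III.1.
The accused prevails on this issue.
Per-issue: Issue I → prosecution; Issue II → accused; Issue III → accused. The prosecution must prevail on a majority of issues; overall, the accused prevails.

accused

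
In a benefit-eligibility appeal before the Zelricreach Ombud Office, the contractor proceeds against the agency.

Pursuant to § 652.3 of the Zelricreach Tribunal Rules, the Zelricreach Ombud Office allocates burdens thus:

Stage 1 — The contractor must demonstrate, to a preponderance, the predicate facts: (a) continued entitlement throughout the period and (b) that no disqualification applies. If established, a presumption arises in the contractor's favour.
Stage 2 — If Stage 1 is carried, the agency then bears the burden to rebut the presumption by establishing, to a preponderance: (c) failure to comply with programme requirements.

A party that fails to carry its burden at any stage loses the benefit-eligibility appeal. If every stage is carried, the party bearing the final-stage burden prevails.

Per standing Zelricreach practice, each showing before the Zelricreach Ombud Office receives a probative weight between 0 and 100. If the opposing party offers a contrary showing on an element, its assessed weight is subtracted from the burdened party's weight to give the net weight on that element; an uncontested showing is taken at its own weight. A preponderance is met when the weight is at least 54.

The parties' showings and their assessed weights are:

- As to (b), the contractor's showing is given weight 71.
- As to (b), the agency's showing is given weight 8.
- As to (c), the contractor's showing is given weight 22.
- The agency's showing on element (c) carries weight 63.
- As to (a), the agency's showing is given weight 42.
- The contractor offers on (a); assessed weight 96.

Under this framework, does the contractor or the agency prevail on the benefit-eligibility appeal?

contractor

Stage 1 (contractor, a preponderance, weight is at least 54): (a) net 96−42=54 ≥ 54 — meets; (b) net 71−8=63 ≥ 54 — meets.
  Stage 1 is satisfied; the onus moves to the agency.
Stage 2 (agency, a preponderance, weight is at least 54): (c) net 63−22=41 < 54 — fails.
  The agency does not carry Stage 2.
So the contractor prevails.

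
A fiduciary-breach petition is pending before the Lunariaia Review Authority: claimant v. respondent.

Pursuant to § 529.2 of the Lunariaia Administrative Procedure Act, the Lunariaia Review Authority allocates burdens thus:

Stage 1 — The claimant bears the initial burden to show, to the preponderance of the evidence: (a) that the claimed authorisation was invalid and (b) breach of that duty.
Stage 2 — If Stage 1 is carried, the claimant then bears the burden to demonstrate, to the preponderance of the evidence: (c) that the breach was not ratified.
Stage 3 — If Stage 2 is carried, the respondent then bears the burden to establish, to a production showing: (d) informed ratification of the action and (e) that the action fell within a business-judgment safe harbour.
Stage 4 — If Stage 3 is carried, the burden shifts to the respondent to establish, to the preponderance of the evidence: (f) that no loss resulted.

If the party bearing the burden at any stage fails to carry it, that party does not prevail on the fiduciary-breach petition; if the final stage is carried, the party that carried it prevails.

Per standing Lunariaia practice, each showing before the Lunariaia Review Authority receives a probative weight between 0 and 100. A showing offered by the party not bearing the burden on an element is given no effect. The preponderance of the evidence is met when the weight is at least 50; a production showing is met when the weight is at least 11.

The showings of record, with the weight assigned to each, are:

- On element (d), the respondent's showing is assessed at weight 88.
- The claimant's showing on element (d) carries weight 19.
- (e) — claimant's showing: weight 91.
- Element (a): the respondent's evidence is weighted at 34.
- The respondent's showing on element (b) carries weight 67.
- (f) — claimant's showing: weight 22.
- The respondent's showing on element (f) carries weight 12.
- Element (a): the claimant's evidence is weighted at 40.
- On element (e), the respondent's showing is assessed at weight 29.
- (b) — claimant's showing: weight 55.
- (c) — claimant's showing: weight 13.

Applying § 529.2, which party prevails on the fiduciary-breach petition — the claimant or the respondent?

respondent

At Stage 1 the claimant must meet the preponderance of the evidence (weight is at least 50): on (a) the weight is 40 (the respondent's 34 is given no effect), which does not reach 50, so (a) does not meet the standard; on (b) the weight is 55 (the respondent's 67 is given no effect), ≥ 50, so (b) meets the standard.
  Not every element is met, so the claimant fails to carry Stage 1.
The respondent prevails.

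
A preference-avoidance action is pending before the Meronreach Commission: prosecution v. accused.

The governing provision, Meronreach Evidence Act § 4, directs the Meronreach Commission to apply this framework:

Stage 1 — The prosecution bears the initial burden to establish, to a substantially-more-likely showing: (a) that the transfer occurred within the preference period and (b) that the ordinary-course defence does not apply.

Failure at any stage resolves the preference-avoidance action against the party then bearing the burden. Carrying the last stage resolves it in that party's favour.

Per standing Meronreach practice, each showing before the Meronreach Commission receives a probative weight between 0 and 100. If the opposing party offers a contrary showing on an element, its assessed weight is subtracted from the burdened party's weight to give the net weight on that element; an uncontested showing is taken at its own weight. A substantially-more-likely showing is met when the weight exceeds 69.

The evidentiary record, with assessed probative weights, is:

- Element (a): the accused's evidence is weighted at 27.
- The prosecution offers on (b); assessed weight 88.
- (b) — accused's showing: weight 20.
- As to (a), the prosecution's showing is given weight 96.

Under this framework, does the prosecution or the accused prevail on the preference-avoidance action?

Stage 1 — burden on prosecution; standard: a substantially-more-likely showing (weight exceeds 69).
    (a): 96 − 27 = 69 ≤ 69 [not met]
    (b): 88 − 20 = 68 ≤ 69 [not met]
  Not every element is met, so the prosecution fails to carry Stage 1.
The accused prevails.

accused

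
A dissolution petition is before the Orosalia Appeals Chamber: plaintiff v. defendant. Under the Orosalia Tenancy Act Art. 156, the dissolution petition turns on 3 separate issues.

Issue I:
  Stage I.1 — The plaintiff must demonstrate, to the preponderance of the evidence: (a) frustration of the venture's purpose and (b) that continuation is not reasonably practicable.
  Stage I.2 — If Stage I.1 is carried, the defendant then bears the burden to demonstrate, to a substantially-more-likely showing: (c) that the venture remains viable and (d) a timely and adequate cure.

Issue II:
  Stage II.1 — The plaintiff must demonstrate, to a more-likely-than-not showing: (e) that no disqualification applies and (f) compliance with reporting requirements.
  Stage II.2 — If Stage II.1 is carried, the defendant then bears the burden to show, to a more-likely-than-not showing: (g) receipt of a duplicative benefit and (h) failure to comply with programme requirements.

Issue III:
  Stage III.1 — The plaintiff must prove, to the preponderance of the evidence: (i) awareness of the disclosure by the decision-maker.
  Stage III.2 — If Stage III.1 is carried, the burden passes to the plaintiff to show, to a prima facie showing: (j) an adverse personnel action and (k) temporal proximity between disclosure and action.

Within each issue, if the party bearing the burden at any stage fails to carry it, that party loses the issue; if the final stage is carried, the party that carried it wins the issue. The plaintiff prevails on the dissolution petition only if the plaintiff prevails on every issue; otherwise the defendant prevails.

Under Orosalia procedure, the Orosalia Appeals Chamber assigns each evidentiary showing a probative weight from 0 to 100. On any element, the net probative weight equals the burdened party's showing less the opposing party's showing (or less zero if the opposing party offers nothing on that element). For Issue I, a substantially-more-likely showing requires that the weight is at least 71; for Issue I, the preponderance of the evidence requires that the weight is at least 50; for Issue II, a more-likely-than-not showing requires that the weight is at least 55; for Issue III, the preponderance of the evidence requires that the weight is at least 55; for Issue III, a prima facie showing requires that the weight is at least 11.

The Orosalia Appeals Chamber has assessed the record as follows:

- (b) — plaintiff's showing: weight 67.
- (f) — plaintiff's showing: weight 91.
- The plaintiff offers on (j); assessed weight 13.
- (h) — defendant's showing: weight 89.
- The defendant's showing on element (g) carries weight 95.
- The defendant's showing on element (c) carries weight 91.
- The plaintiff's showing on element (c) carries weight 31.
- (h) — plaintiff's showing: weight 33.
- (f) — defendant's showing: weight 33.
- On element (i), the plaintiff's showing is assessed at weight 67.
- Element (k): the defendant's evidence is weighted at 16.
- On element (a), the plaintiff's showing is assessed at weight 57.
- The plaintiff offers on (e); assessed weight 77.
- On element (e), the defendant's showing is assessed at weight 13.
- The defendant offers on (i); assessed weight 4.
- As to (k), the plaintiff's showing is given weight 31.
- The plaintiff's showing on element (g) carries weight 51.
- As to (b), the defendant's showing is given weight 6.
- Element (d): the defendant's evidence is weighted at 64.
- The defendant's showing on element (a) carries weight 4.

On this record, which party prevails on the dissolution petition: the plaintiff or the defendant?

plaintiff

— Issue I —
Stage I.1 — burden on plaintiff; standard: the preponderance of the evidence (weight is at least 50).
    (a): 57 − 4 = 53 ≥ 50 [met]
    (b): 67 − 6 = 61 ≥ 50 [met]
  The plaintiff carries Stage I.1; the defendant now bears the burden.
Stage I.2 — burden on defendant; standard: a substantially-more-likely showing (weight is at least 71).
    (c): 91 − 31 = 60 < 71 [not met]
    (d): 64 < 71 [not met]
  The defendant does not carry Stage I.2.
So the plaintiff prevails on this issue.
— Issue II —
At Stage II.1 the plaintiff must meet a more-likely-than-not showing (weight is at least 55): on (e) the weight is 77 less the opposing 13 gives net 64, which does reach 55, so (e) meets the standard; on (f) the weight is 91 less the opposing 33 gives net 58, ≥ 55, so (f) meets the standard.
  The plaintiff carries Stage II.1; the defendant now bears the burden.
At Stage II.2 the defendant must meet a more-likely-than-not showing (weight is at least 55): on (g) the weight is 95 less the opposing 51 gives net 44, < 55, so (g) does not meet the standard; on (h) the weight is 89 less the opposing 33 gives net 56, which does reach 55, so (h) meets the standard.
  The defendant does not carry Stage II.2.
The plaintiff prevails on this issue.
— Issue III —
Stage III.1 (plaintiff, the preponderance of the evidence, weight is at least 55): (i) net 67−4=63 ≥ 55 — meets.
  All elements met. The plaintiff retains the burden for Stage III.2.
Stage III.2 (plaintiff, a prima facie showing, weight is at least 11): (j) 13 ≥ 11 — meets; (k) net 31−16=15 ≥ 11 — meets.
  Stage III.2 carried; the final stage is satisfied.
All stages carried — the plaintiff prevails on this issue.
Per-issue: Issue I → plaintiff; Issue II → plaintiff; Issue III → plaintiff. The plaintiff must prevail on every issue; overall, the plaintiff prevails.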